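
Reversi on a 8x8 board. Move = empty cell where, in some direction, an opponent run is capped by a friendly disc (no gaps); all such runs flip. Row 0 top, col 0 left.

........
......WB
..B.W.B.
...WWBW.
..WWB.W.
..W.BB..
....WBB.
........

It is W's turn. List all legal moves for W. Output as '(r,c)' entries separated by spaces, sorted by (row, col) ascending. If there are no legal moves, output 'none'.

Answer: (1,1) (4,5) (6,7) (7,6) (7,7)

Derivation:
(0,6): no bracket -> illegal
(0,7): no bracket -> illegal
(1,1): flips 1 -> legal
(1,2): no bracket -> illegal
(1,3): no bracket -> illegal
(1,5): no bracket -> illegal
(2,1): no bracket -> illegal
(2,3): no bracket -> illegal
(2,5): no bracket -> illegal
(2,7): no bracket -> illegal
(3,1): no bracket -> illegal
(3,2): no bracket -> illegal
(3,7): no bracket -> illegal
(4,5): flips 1 -> legal
(5,3): no bracket -> illegal
(5,6): no bracket -> illegal
(5,7): no bracket -> illegal
(6,3): no bracket -> illegal
(6,7): flips 2 -> legal
(7,4): no bracket -> illegal
(7,5): no bracket -> illegal
(7,6): flips 2 -> legal
(7,7): flips 3 -> legal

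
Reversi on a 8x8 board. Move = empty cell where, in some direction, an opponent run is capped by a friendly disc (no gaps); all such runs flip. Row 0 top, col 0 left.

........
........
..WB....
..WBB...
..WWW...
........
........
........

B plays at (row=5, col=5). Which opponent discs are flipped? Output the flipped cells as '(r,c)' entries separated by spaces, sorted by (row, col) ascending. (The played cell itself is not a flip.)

Dir NW: opp run (4,4) capped by B -> flip
Dir N: first cell '.' (not opp) -> no flip
Dir NE: first cell '.' (not opp) -> no flip
Dir W: first cell '.' (not opp) -> no flip
Dir E: first cell '.' (not opp) -> no flip
Dir SW: first cell '.' (not opp) -> no flip
Dir S: first cell '.' (not opp) -> no flip
Dir SE: first cell '.' (not opp) -> no flip

Answer: (4,4)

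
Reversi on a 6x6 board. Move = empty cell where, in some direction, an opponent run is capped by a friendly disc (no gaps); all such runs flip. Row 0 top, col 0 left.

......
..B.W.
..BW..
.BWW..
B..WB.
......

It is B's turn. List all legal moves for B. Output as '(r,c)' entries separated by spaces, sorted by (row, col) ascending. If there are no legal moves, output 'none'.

(0,3): no bracket -> illegal
(0,4): no bracket -> illegal
(0,5): no bracket -> illegal
(1,3): no bracket -> illegal
(1,5): no bracket -> illegal
(2,1): no bracket -> illegal
(2,4): flips 1 -> legal
(2,5): no bracket -> illegal
(3,4): flips 3 -> legal
(4,1): no bracket -> illegal
(4,2): flips 2 -> legal
(5,2): no bracket -> illegal
(5,3): no bracket -> illegal
(5,4): no bracket -> illegal

Answer: (2,4) (3,4) (4,2)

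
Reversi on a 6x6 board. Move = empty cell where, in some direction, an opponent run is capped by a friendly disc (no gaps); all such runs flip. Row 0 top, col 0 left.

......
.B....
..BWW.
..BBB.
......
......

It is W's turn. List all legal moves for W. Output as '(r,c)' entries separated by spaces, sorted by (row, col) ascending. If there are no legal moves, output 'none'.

(0,0): no bracket -> illegal
(0,1): no bracket -> illegal
(0,2): no bracket -> illegal
(1,0): no bracket -> illegal
(1,2): no bracket -> illegal
(1,3): no bracket -> illegal
(2,0): no bracket -> illegal
(2,1): flips 1 -> legal
(2,5): no bracket -> illegal
(3,1): no bracket -> illegal
(3,5): no bracket -> illegal
(4,1): flips 1 -> legal
(4,2): flips 1 -> legal
(4,3): flips 1 -> legal
(4,4): flips 1 -> legal
(4,5): flips 1 -> legal

Answer: (2,1) (4,1) (4,2) (4,3) (4,4) (4,5)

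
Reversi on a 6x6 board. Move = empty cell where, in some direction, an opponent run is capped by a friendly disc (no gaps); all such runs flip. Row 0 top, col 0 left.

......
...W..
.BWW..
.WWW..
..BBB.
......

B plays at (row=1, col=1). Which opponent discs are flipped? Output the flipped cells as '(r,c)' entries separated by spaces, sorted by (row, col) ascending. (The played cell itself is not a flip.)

Answer: (2,2) (3,3)

Derivation:
Dir NW: first cell '.' (not opp) -> no flip
Dir N: first cell '.' (not opp) -> no flip
Dir NE: first cell '.' (not opp) -> no flip
Dir W: first cell '.' (not opp) -> no flip
Dir E: first cell '.' (not opp) -> no flip
Dir SW: first cell '.' (not opp) -> no flip
Dir S: first cell 'B' (not opp) -> no flip
Dir SE: opp run (2,2) (3,3) capped by B -> flip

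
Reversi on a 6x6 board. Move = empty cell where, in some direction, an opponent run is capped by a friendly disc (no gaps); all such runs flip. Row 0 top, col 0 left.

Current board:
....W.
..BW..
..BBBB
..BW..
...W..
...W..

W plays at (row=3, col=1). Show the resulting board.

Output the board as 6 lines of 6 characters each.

Place W at (3,1); scan 8 dirs for brackets.
Dir NW: first cell '.' (not opp) -> no flip
Dir N: first cell '.' (not opp) -> no flip
Dir NE: opp run (2,2) capped by W -> flip
Dir W: first cell '.' (not opp) -> no flip
Dir E: opp run (3,2) capped by W -> flip
Dir SW: first cell '.' (not opp) -> no flip
Dir S: first cell '.' (not opp) -> no flip
Dir SE: first cell '.' (not opp) -> no flip
All flips: (2,2) (3,2)

Answer: ....W.
..BW..
..WBBB
.WWW..
...W..
...W..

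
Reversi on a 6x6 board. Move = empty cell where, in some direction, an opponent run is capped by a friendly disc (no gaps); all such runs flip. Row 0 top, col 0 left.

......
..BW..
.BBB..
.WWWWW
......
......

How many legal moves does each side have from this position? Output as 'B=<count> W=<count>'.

Answer: B=9 W=5

Derivation:
-- B to move --
(0,2): no bracket -> illegal
(0,3): flips 1 -> legal
(0,4): flips 1 -> legal
(1,4): flips 1 -> legal
(2,0): no bracket -> illegal
(2,4): no bracket -> illegal
(2,5): no bracket -> illegal
(3,0): no bracket -> illegal
(4,0): flips 1 -> legal
(4,1): flips 2 -> legal
(4,2): flips 1 -> legal
(4,3): flips 2 -> legal
(4,4): flips 1 -> legal
(4,5): flips 1 -> legal
B mobility = 9
-- W to move --
(0,1): flips 2 -> legal
(0,2): flips 2 -> legal
(0,3): no bracket -> illegal
(1,0): flips 1 -> legal
(1,1): flips 3 -> legal
(1,4): flips 1 -> legal
(2,0): no bracket -> illegal
(2,4): no bracket -> illegal
(3,0): no bracket -> illegal
W mobility = 5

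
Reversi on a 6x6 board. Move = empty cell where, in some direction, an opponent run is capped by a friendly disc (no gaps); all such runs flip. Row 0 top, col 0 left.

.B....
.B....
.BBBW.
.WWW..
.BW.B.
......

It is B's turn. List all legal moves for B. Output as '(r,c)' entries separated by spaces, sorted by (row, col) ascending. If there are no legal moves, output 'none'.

Answer: (2,5) (4,0) (4,3) (5,2)

Derivation:
(1,3): no bracket -> illegal
(1,4): no bracket -> illegal
(1,5): no bracket -> illegal
(2,0): no bracket -> illegal
(2,5): flips 1 -> legal
(3,0): no bracket -> illegal
(3,4): no bracket -> illegal
(3,5): no bracket -> illegal
(4,0): flips 1 -> legal
(4,3): flips 3 -> legal
(5,1): no bracket -> illegal
(5,2): flips 2 -> legal
(5,3): no bracket -> illegal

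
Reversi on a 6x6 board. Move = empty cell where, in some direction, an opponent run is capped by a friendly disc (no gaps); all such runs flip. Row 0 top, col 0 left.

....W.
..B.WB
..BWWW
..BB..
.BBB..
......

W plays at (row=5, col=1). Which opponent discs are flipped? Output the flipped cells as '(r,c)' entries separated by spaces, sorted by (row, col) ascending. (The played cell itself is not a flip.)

Answer: (3,3) (4,2)

Derivation:
Dir NW: first cell '.' (not opp) -> no flip
Dir N: opp run (4,1), next='.' -> no flip
Dir NE: opp run (4,2) (3,3) capped by W -> flip
Dir W: first cell '.' (not opp) -> no flip
Dir E: first cell '.' (not opp) -> no flip
Dir SW: edge -> no flip
Dir S: edge -> no flip
Dir SE: edge -> no flip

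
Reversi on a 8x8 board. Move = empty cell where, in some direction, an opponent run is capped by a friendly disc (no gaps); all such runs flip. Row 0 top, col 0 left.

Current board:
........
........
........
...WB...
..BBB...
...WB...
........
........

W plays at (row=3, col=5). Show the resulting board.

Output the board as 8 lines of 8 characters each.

Answer: ........
........
........
...WWW..
..BBW...
...WB...
........
........

Derivation:
Place W at (3,5); scan 8 dirs for brackets.
Dir NW: first cell '.' (not opp) -> no flip
Dir N: first cell '.' (not opp) -> no flip
Dir NE: first cell '.' (not opp) -> no flip
Dir W: opp run (3,4) capped by W -> flip
Dir E: first cell '.' (not opp) -> no flip
Dir SW: opp run (4,4) capped by W -> flip
Dir S: first cell '.' (not opp) -> no flip
Dir SE: first cell '.' (not opp) -> no flip
All flips: (3,4) (4,4)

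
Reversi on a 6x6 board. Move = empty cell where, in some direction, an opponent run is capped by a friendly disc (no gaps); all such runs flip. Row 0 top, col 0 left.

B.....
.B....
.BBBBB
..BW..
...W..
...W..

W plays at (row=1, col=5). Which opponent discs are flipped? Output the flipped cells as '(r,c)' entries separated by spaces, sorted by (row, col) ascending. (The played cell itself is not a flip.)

Answer: (2,4)

Derivation:
Dir NW: first cell '.' (not opp) -> no flip
Dir N: first cell '.' (not opp) -> no flip
Dir NE: edge -> no flip
Dir W: first cell '.' (not opp) -> no flip
Dir E: edge -> no flip
Dir SW: opp run (2,4) capped by W -> flip
Dir S: opp run (2,5), next='.' -> no flip
Dir SE: edge -> no flip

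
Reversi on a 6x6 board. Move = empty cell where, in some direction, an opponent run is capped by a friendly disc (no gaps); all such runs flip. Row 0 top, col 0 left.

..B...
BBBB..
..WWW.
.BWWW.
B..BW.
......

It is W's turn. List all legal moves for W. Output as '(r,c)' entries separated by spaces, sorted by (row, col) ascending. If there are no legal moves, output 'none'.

(0,0): flips 1 -> legal
(0,1): flips 1 -> legal
(0,3): flips 1 -> legal
(0,4): flips 1 -> legal
(1,4): no bracket -> illegal
(2,0): no bracket -> illegal
(2,1): no bracket -> illegal
(3,0): flips 1 -> legal
(4,1): no bracket -> illegal
(4,2): flips 1 -> legal
(5,0): no bracket -> illegal
(5,1): no bracket -> illegal
(5,2): flips 1 -> legal
(5,3): flips 1 -> legal
(5,4): flips 1 -> legal

Answer: (0,0) (0,1) (0,3) (0,4) (3,0) (4,2) (5,2) (5,3) (5,4)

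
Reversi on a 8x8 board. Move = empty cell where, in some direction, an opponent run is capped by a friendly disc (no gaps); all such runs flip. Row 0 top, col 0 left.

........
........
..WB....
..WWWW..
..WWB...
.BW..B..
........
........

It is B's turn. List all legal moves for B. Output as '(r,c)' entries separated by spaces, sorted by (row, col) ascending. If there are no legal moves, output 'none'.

Answer: (1,1) (2,1) (2,4) (2,6) (4,1) (4,5) (5,3)

Derivation:
(1,1): flips 2 -> legal
(1,2): no bracket -> illegal
(1,3): no bracket -> illegal
(2,1): flips 1 -> legal
(2,4): flips 3 -> legal
(2,5): no bracket -> illegal
(2,6): flips 1 -> legal
(3,1): no bracket -> illegal
(3,6): no bracket -> illegal
(4,1): flips 3 -> legal
(4,5): flips 1 -> legal
(4,6): no bracket -> illegal
(5,3): flips 3 -> legal
(5,4): no bracket -> illegal
(6,1): no bracket -> illegal
(6,2): no bracket -> illegal
(6,3): no bracket -> illegal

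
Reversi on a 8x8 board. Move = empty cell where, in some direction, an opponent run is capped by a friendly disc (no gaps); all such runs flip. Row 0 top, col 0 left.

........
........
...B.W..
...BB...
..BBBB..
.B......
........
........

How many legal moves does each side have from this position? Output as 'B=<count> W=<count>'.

-- B to move --
(1,4): no bracket -> illegal
(1,5): no bracket -> illegal
(1,6): flips 1 -> legal
(2,4): no bracket -> illegal
(2,6): no bracket -> illegal
(3,5): no bracket -> illegal
(3,6): no bracket -> illegal
B mobility = 1
-- W to move --
(1,2): no bracket -> illegal
(1,3): no bracket -> illegal
(1,4): no bracket -> illegal
(2,2): no bracket -> illegal
(2,4): no bracket -> illegal
(3,1): no bracket -> illegal
(3,2): no bracket -> illegal
(3,5): no bracket -> illegal
(3,6): no bracket -> illegal
(4,0): no bracket -> illegal
(4,1): no bracket -> illegal
(4,6): no bracket -> illegal
(5,0): no bracket -> illegal
(5,2): flips 2 -> legal
(5,3): no bracket -> illegal
(5,4): no bracket -> illegal
(5,5): no bracket -> illegal
(5,6): no bracket -> illegal
(6,0): no bracket -> illegal
(6,1): no bracket -> illegal
(6,2): no bracket -> illegal
W mobility = 1

Answer: B=1 W=1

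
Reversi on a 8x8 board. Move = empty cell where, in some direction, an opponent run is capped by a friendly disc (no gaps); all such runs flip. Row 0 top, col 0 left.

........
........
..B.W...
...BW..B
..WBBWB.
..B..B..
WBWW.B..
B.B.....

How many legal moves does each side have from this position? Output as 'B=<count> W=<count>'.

-- B to move --
(1,3): no bracket -> illegal
(1,4): flips 2 -> legal
(1,5): flips 1 -> legal
(2,3): no bracket -> illegal
(2,5): flips 1 -> legal
(3,1): no bracket -> illegal
(3,2): flips 1 -> legal
(3,5): flips 2 -> legal
(3,6): no bracket -> illegal
(4,1): flips 1 -> legal
(5,0): flips 1 -> legal
(5,1): flips 1 -> legal
(5,3): no bracket -> illegal
(5,4): flips 1 -> legal
(5,6): no bracket -> illegal
(6,4): flips 2 -> legal
(7,1): no bracket -> illegal
(7,3): no bracket -> illegal
(7,4): flips 1 -> legal
B mobility = 11
-- W to move --
(1,1): no bracket -> illegal
(1,2): no bracket -> illegal
(1,3): no bracket -> illegal
(2,1): no bracket -> illegal
(2,3): no bracket -> illegal
(2,6): no bracket -> illegal
(2,7): no bracket -> illegal
(3,1): no bracket -> illegal
(3,2): flips 1 -> legal
(3,5): no bracket -> illegal
(3,6): no bracket -> illegal
(4,1): flips 1 -> legal
(4,7): flips 1 -> legal
(5,0): no bracket -> illegal
(5,1): no bracket -> illegal
(5,3): no bracket -> illegal
(5,4): flips 1 -> legal
(5,6): no bracket -> illegal
(5,7): no bracket -> illegal
(6,4): no bracket -> illegal
(6,6): no bracket -> illegal
(7,1): no bracket -> illegal
(7,3): no bracket -> illegal
(7,4): no bracket -> illegal
(7,5): flips 2 -> legal
(7,6): no bracket -> illegal
W mobility = 5

Answer: B=11 W=5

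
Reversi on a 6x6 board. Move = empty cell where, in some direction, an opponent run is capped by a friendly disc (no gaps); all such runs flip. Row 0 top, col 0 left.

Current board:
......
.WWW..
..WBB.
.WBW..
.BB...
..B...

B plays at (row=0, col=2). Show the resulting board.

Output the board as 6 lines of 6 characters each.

Place B at (0,2); scan 8 dirs for brackets.
Dir NW: edge -> no flip
Dir N: edge -> no flip
Dir NE: edge -> no flip
Dir W: first cell '.' (not opp) -> no flip
Dir E: first cell '.' (not opp) -> no flip
Dir SW: opp run (1,1), next='.' -> no flip
Dir S: opp run (1,2) (2,2) capped by B -> flip
Dir SE: opp run (1,3) capped by B -> flip
All flips: (1,2) (1,3) (2,2)

Answer: ..B...
.WBB..
..BBB.
.WBW..
.BB...
..B...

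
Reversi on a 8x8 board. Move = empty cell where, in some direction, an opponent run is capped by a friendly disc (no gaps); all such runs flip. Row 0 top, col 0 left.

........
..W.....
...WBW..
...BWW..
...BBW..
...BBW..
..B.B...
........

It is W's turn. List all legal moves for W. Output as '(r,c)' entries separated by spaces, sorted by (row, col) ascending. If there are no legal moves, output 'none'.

(1,3): flips 1 -> legal
(1,4): flips 1 -> legal
(1,5): no bracket -> illegal
(2,2): flips 2 -> legal
(3,2): flips 1 -> legal
(4,2): flips 2 -> legal
(5,1): no bracket -> illegal
(5,2): flips 3 -> legal
(6,1): no bracket -> illegal
(6,3): flips 4 -> legal
(6,5): no bracket -> illegal
(7,1): flips 3 -> legal
(7,2): no bracket -> illegal
(7,3): flips 1 -> legal
(7,4): flips 3 -> legal
(7,5): no bracket -> illegal

Answer: (1,3) (1,4) (2,2) (3,2) (4,2) (5,2) (6,3) (7,1) (7,3) (7,4)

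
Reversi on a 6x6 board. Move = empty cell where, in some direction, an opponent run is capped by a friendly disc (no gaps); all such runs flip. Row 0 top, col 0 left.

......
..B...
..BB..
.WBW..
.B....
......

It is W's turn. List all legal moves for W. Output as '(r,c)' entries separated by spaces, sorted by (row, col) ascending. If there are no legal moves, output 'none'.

Answer: (1,1) (1,3) (5,1)

Derivation:
(0,1): no bracket -> illegal
(0,2): no bracket -> illegal
(0,3): no bracket -> illegal
(1,1): flips 1 -> legal
(1,3): flips 2 -> legal
(1,4): no bracket -> illegal
(2,1): no bracket -> illegal
(2,4): no bracket -> illegal
(3,0): no bracket -> illegal
(3,4): no bracket -> illegal
(4,0): no bracket -> illegal
(4,2): no bracket -> illegal
(4,3): no bracket -> illegal
(5,0): no bracket -> illegal
(5,1): flips 1 -> legal
(5,2): no bracket -> illegal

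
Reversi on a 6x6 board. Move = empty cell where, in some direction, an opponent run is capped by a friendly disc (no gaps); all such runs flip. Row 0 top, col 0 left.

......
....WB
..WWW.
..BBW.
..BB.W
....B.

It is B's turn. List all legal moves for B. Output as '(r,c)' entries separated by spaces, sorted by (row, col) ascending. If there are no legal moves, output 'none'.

(0,3): no bracket -> illegal
(0,4): no bracket -> illegal
(0,5): flips 2 -> legal
(1,1): flips 1 -> legal
(1,2): flips 1 -> legal
(1,3): flips 2 -> legal
(2,1): no bracket -> illegal
(2,5): flips 1 -> legal
(3,1): no bracket -> illegal
(3,5): flips 1 -> legal
(4,4): no bracket -> illegal
(5,5): no bracket -> illegal

Answer: (0,5) (1,1) (1,2) (1,3) (2,5) (3,5)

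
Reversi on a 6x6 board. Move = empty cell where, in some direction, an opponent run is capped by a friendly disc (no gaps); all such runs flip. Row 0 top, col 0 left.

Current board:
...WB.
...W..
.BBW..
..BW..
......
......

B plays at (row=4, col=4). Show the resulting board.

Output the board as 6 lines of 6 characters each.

Place B at (4,4); scan 8 dirs for brackets.
Dir NW: opp run (3,3) capped by B -> flip
Dir N: first cell '.' (not opp) -> no flip
Dir NE: first cell '.' (not opp) -> no flip
Dir W: first cell '.' (not opp) -> no flip
Dir E: first cell '.' (not opp) -> no flip
Dir SW: first cell '.' (not opp) -> no flip
Dir S: first cell '.' (not opp) -> no flip
Dir SE: first cell '.' (not opp) -> no flip
All flips: (3,3)

Answer: ...WB.
...W..
.BBW..
..BB..
....B.
......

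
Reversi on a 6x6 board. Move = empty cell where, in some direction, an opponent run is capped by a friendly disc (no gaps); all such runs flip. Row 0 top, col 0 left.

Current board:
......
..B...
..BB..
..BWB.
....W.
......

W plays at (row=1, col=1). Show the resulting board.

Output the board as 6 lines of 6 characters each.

Answer: ......
.WB...
..WB..
..BWB.
....W.
......

Derivation:
Place W at (1,1); scan 8 dirs for brackets.
Dir NW: first cell '.' (not opp) -> no flip
Dir N: first cell '.' (not opp) -> no flip
Dir NE: first cell '.' (not opp) -> no flip
Dir W: first cell '.' (not opp) -> no flip
Dir E: opp run (1,2), next='.' -> no flip
Dir SW: first cell '.' (not opp) -> no flip
Dir S: first cell '.' (not opp) -> no flip
Dir SE: opp run (2,2) capped by W -> flip
All flips: (2,2)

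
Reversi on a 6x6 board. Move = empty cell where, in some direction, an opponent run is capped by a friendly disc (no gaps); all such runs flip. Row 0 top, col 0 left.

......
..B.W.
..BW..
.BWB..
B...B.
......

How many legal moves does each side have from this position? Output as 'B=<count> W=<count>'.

-- B to move --
(0,3): no bracket -> illegal
(0,4): no bracket -> illegal
(0,5): no bracket -> illegal
(1,3): flips 1 -> legal
(1,5): no bracket -> illegal
(2,1): no bracket -> illegal
(2,4): flips 1 -> legal
(2,5): no bracket -> illegal
(3,4): flips 1 -> legal
(4,1): no bracket -> illegal
(4,2): flips 1 -> legal
(4,3): no bracket -> illegal
B mobility = 4
-- W to move --
(0,1): flips 1 -> legal
(0,2): flips 2 -> legal
(0,3): no bracket -> illegal
(1,1): no bracket -> illegal
(1,3): no bracket -> illegal
(2,0): no bracket -> illegal
(2,1): flips 1 -> legal
(2,4): no bracket -> illegal
(3,0): flips 1 -> legal
(3,4): flips 1 -> legal
(3,5): no bracket -> illegal
(4,1): no bracket -> illegal
(4,2): no bracket -> illegal
(4,3): flips 1 -> legal
(4,5): no bracket -> illegal
(5,0): no bracket -> illegal
(5,1): no bracket -> illegal
(5,3): no bracket -> illegal
(5,4): no bracket -> illegal
(5,5): no bracket -> illegal
W mobility = 6

Answer: B=4 W=6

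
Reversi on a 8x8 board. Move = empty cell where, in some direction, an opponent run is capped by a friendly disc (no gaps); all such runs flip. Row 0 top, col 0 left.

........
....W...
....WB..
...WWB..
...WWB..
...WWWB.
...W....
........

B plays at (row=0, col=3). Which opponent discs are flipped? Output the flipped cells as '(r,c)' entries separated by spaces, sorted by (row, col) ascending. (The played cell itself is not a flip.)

Answer: (1,4)

Derivation:
Dir NW: edge -> no flip
Dir N: edge -> no flip
Dir NE: edge -> no flip
Dir W: first cell '.' (not opp) -> no flip
Dir E: first cell '.' (not opp) -> no flip
Dir SW: first cell '.' (not opp) -> no flip
Dir S: first cell '.' (not opp) -> no flip
Dir SE: opp run (1,4) capped by B -> flip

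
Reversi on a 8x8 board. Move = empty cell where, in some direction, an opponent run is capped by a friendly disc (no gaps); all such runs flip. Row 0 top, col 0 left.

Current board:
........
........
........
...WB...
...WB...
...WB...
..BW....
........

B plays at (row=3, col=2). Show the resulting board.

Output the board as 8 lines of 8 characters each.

Place B at (3,2); scan 8 dirs for brackets.
Dir NW: first cell '.' (not opp) -> no flip
Dir N: first cell '.' (not opp) -> no flip
Dir NE: first cell '.' (not opp) -> no flip
Dir W: first cell '.' (not opp) -> no flip
Dir E: opp run (3,3) capped by B -> flip
Dir SW: first cell '.' (not opp) -> no flip
Dir S: first cell '.' (not opp) -> no flip
Dir SE: opp run (4,3) capped by B -> flip
All flips: (3,3) (4,3)

Answer: ........
........
........
..BBB...
...BB...
...WB...
..BW....
........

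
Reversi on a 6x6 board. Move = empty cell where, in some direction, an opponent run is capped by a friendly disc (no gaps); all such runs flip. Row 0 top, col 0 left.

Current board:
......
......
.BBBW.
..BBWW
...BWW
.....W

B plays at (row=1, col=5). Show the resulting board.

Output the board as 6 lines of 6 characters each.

Answer: ......
.....B
.BBBB.
..BBWW
...BWW
.....W

Derivation:
Place B at (1,5); scan 8 dirs for brackets.
Dir NW: first cell '.' (not opp) -> no flip
Dir N: first cell '.' (not opp) -> no flip
Dir NE: edge -> no flip
Dir W: first cell '.' (not opp) -> no flip
Dir E: edge -> no flip
Dir SW: opp run (2,4) capped by B -> flip
Dir S: first cell '.' (not opp) -> no flip
Dir SE: edge -> no flip
All flips: (2,4)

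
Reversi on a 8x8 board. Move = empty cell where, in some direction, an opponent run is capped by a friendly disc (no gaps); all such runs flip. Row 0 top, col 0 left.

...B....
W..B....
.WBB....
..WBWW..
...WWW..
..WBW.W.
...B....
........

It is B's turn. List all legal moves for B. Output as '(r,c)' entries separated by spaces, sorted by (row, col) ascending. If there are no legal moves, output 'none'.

(0,0): no bracket -> illegal
(0,1): no bracket -> illegal
(1,1): no bracket -> illegal
(1,2): no bracket -> illegal
(2,0): flips 1 -> legal
(2,4): no bracket -> illegal
(2,5): no bracket -> illegal
(2,6): flips 2 -> legal
(3,0): no bracket -> illegal
(3,1): flips 1 -> legal
(3,6): flips 4 -> legal
(4,1): flips 2 -> legal
(4,2): flips 1 -> legal
(4,6): no bracket -> illegal
(4,7): no bracket -> illegal
(5,1): flips 1 -> legal
(5,5): flips 2 -> legal
(5,7): no bracket -> illegal
(6,1): no bracket -> illegal
(6,2): no bracket -> illegal
(6,4): no bracket -> illegal
(6,5): no bracket -> illegal
(6,6): no bracket -> illegal
(6,7): flips 3 -> legal

Answer: (2,0) (2,6) (3,1) (3,6) (4,1) (4,2) (5,1) (5,5) (6,7)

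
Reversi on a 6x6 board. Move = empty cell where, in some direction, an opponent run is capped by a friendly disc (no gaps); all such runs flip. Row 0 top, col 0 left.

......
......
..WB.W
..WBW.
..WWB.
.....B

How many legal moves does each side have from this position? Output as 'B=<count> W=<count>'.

-- B to move --
(1,1): flips 1 -> legal
(1,2): no bracket -> illegal
(1,3): no bracket -> illegal
(1,4): no bracket -> illegal
(1,5): no bracket -> illegal
(2,1): flips 1 -> legal
(2,4): flips 1 -> legal
(3,1): flips 1 -> legal
(3,5): flips 1 -> legal
(4,1): flips 3 -> legal
(4,5): flips 1 -> legal
(5,1): flips 1 -> legal
(5,2): no bracket -> illegal
(5,3): flips 1 -> legal
(5,4): no bracket -> illegal
B mobility = 9
-- W to move --
(1,2): flips 1 -> legal
(1,3): flips 2 -> legal
(1,4): flips 1 -> legal
(2,4): flips 2 -> legal
(3,5): no bracket -> illegal
(4,5): flips 1 -> legal
(5,3): no bracket -> illegal
(5,4): flips 1 -> legal
W mobility = 6

Answer: B=9 W=6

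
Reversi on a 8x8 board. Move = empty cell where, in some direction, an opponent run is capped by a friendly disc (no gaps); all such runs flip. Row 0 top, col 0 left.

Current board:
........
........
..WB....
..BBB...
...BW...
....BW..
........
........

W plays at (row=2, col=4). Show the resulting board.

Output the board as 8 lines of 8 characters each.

Place W at (2,4); scan 8 dirs for brackets.
Dir NW: first cell '.' (not opp) -> no flip
Dir N: first cell '.' (not opp) -> no flip
Dir NE: first cell '.' (not opp) -> no flip
Dir W: opp run (2,3) capped by W -> flip
Dir E: first cell '.' (not opp) -> no flip
Dir SW: opp run (3,3), next='.' -> no flip
Dir S: opp run (3,4) capped by W -> flip
Dir SE: first cell '.' (not opp) -> no flip
All flips: (2,3) (3,4)

Answer: ........
........
..WWW...
..BBW...
...BW...
....BW..
........
........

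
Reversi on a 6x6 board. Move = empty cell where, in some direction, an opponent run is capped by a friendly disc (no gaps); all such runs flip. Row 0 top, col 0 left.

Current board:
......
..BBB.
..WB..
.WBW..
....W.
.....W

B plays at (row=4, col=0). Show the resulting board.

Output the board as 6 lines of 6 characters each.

Place B at (4,0); scan 8 dirs for brackets.
Dir NW: edge -> no flip
Dir N: first cell '.' (not opp) -> no flip
Dir NE: opp run (3,1) (2,2) capped by B -> flip
Dir W: edge -> no flip
Dir E: first cell '.' (not opp) -> no flip
Dir SW: edge -> no flip
Dir S: first cell '.' (not opp) -> no flip
Dir SE: first cell '.' (not opp) -> no flip
All flips: (2,2) (3,1)

Answer: ......
..BBB.
..BB..
.BBW..
B...W.
.....W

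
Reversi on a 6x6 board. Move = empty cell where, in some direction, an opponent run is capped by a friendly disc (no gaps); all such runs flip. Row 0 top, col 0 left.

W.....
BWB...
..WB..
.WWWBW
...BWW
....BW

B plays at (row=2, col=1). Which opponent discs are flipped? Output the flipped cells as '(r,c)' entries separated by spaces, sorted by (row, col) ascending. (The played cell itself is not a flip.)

Answer: (2,2) (3,2)

Derivation:
Dir NW: first cell 'B' (not opp) -> no flip
Dir N: opp run (1,1), next='.' -> no flip
Dir NE: first cell 'B' (not opp) -> no flip
Dir W: first cell '.' (not opp) -> no flip
Dir E: opp run (2,2) capped by B -> flip
Dir SW: first cell '.' (not opp) -> no flip
Dir S: opp run (3,1), next='.' -> no flip
Dir SE: opp run (3,2) capped by B -> flip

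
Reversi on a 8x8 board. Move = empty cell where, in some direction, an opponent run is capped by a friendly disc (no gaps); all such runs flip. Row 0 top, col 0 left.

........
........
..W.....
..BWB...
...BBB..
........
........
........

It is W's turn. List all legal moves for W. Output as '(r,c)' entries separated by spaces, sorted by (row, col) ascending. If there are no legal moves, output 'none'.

Answer: (3,1) (3,5) (4,2) (5,3) (5,5)

Derivation:
(2,1): no bracket -> illegal
(2,3): no bracket -> illegal
(2,4): no bracket -> illegal
(2,5): no bracket -> illegal
(3,1): flips 1 -> legal
(3,5): flips 1 -> legal
(3,6): no bracket -> illegal
(4,1): no bracket -> illegal
(4,2): flips 1 -> legal
(4,6): no bracket -> illegal
(5,2): no bracket -> illegal
(5,3): flips 1 -> legal
(5,4): no bracket -> illegal
(5,5): flips 1 -> legal
(5,6): no bracket -> illegal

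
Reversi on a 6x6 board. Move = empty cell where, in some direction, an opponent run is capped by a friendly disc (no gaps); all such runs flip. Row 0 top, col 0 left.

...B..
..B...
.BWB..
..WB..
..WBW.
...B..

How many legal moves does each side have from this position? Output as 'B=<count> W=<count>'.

-- B to move --
(1,1): flips 1 -> legal
(1,3): no bracket -> illegal
(3,1): flips 2 -> legal
(3,4): no bracket -> illegal
(3,5): flips 1 -> legal
(4,1): flips 2 -> legal
(4,5): flips 1 -> legal
(5,1): flips 1 -> legal
(5,2): flips 3 -> legal
(5,4): no bracket -> illegal
(5,5): flips 1 -> legal
B mobility = 8
-- W to move --
(0,1): no bracket -> illegal
(0,2): flips 1 -> legal
(0,4): no bracket -> illegal
(1,0): flips 1 -> legal
(1,1): no bracket -> illegal
(1,3): no bracket -> illegal
(1,4): flips 1 -> legal
(2,0): flips 1 -> legal
(2,4): flips 2 -> legal
(3,0): no bracket -> illegal
(3,1): no bracket -> illegal
(3,4): flips 1 -> legal
(5,2): no bracket -> illegal
(5,4): flips 1 -> legal
W mobility = 7

Answer: B=8 W=7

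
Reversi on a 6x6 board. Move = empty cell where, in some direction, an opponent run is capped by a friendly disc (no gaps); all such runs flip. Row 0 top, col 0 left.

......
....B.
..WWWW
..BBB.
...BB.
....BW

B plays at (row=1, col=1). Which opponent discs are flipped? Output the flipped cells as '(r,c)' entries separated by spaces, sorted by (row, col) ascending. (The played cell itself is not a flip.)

Answer: (2,2)

Derivation:
Dir NW: first cell '.' (not opp) -> no flip
Dir N: first cell '.' (not opp) -> no flip
Dir NE: first cell '.' (not opp) -> no flip
Dir W: first cell '.' (not opp) -> no flip
Dir E: first cell '.' (not opp) -> no flip
Dir SW: first cell '.' (not opp) -> no flip
Dir S: first cell '.' (not opp) -> no flip
Dir SE: opp run (2,2) capped by B -> flip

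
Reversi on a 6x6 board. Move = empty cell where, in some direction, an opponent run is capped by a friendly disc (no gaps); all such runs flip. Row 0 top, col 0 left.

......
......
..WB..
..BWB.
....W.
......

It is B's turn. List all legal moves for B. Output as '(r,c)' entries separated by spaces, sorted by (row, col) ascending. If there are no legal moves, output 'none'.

(1,1): no bracket -> illegal
(1,2): flips 1 -> legal
(1,3): no bracket -> illegal
(2,1): flips 1 -> legal
(2,4): no bracket -> illegal
(3,1): no bracket -> illegal
(3,5): no bracket -> illegal
(4,2): no bracket -> illegal
(4,3): flips 1 -> legal
(4,5): no bracket -> illegal
(5,3): no bracket -> illegal
(5,4): flips 1 -> legal
(5,5): no bracket -> illegal

Answer: (1,2) (2,1) (4,3) (5,4)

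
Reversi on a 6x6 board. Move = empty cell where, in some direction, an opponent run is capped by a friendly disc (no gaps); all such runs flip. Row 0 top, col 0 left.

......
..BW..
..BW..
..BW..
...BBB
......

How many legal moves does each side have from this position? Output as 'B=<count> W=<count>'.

-- B to move --
(0,2): no bracket -> illegal
(0,3): flips 3 -> legal
(0,4): flips 1 -> legal
(1,4): flips 2 -> legal
(2,4): flips 1 -> legal
(3,4): flips 2 -> legal
(4,2): no bracket -> illegal
B mobility = 5
-- W to move --
(0,1): flips 1 -> legal
(0,2): no bracket -> illegal
(0,3): no bracket -> illegal
(1,1): flips 2 -> legal
(2,1): flips 1 -> legal
(3,1): flips 2 -> legal
(3,4): no bracket -> illegal
(3,5): no bracket -> illegal
(4,1): flips 1 -> legal
(4,2): no bracket -> illegal
(5,2): no bracket -> illegal
(5,3): flips 1 -> legal
(5,4): no bracket -> illegal
(5,5): flips 1 -> legal
W mobility = 7

Answer: B=5 W=7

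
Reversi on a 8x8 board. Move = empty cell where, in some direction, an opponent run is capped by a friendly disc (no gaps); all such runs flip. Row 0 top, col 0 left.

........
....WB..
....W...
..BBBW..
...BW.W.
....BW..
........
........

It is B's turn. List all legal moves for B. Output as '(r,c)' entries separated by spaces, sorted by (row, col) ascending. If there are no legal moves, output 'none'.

(0,3): no bracket -> illegal
(0,4): flips 2 -> legal
(0,5): no bracket -> illegal
(1,3): flips 1 -> legal
(2,3): no bracket -> illegal
(2,5): no bracket -> illegal
(2,6): no bracket -> illegal
(3,6): flips 1 -> legal
(3,7): no bracket -> illegal
(4,5): flips 1 -> legal
(4,7): no bracket -> illegal
(5,3): no bracket -> illegal
(5,6): flips 1 -> legal
(5,7): no bracket -> illegal
(6,4): no bracket -> illegal
(6,5): no bracket -> illegal
(6,6): flips 2 -> legal

Answer: (0,4) (1,3) (3,6) (4,5) (5,6) (6,6)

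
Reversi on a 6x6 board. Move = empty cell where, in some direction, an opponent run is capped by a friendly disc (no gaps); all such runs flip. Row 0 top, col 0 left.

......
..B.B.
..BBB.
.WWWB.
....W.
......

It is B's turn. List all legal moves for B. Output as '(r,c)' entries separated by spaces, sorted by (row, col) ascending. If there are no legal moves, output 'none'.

Answer: (3,0) (4,0) (4,1) (4,2) (4,3) (5,4) (5,5)

Derivation:
(2,0): no bracket -> illegal
(2,1): no bracket -> illegal
(3,0): flips 3 -> legal
(3,5): no bracket -> illegal
(4,0): flips 1 -> legal
(4,1): flips 1 -> legal
(4,2): flips 2 -> legal
(4,3): flips 1 -> legal
(4,5): no bracket -> illegal
(5,3): no bracket -> illegal
(5,4): flips 1 -> legal
(5,5): flips 2 -> legal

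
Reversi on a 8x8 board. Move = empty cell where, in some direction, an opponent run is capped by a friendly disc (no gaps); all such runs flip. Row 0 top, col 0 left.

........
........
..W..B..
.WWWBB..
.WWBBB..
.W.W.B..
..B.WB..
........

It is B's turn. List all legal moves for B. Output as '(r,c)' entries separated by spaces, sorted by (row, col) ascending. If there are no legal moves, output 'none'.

(1,1): flips 2 -> legal
(1,2): no bracket -> illegal
(1,3): no bracket -> illegal
(2,0): no bracket -> illegal
(2,1): flips 1 -> legal
(2,3): flips 1 -> legal
(2,4): no bracket -> illegal
(3,0): flips 3 -> legal
(4,0): flips 3 -> legal
(5,0): no bracket -> illegal
(5,2): no bracket -> illegal
(5,4): no bracket -> illegal
(6,0): no bracket -> illegal
(6,1): no bracket -> illegal
(6,3): flips 2 -> legal
(7,3): flips 1 -> legal
(7,4): no bracket -> illegal
(7,5): no bracket -> illegal

Answer: (1,1) (2,1) (2,3) (3,0) (4,0) (6,3) (7,3)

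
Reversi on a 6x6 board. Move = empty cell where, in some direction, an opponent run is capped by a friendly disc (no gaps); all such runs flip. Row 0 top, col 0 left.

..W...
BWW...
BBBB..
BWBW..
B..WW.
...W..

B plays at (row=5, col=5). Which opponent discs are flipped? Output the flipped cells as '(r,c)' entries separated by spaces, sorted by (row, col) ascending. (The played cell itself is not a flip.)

Answer: (3,3) (4,4)

Derivation:
Dir NW: opp run (4,4) (3,3) capped by B -> flip
Dir N: first cell '.' (not opp) -> no flip
Dir NE: edge -> no flip
Dir W: first cell '.' (not opp) -> no flip
Dir E: edge -> no flip
Dir SW: edge -> no flip
Dir S: edge -> no flip
Dir SE: edge -> no flip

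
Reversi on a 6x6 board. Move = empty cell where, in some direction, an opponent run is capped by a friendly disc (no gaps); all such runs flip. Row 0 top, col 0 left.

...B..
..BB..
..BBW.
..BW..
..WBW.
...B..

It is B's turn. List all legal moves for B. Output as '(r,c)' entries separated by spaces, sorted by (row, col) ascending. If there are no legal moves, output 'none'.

(1,4): no bracket -> illegal
(1,5): no bracket -> illegal
(2,5): flips 1 -> legal
(3,1): flips 1 -> legal
(3,4): flips 1 -> legal
(3,5): flips 2 -> legal
(4,1): flips 1 -> legal
(4,5): flips 1 -> legal
(5,1): no bracket -> illegal
(5,2): flips 1 -> legal
(5,4): no bracket -> illegal
(5,5): flips 2 -> legal

Answer: (2,5) (3,1) (3,4) (3,5) (4,1) (4,5) (5,2) (5,5)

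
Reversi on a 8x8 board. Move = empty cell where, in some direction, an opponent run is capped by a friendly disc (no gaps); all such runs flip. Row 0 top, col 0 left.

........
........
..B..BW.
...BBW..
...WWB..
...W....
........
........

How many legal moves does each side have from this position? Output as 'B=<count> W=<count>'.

-- B to move --
(1,5): no bracket -> illegal
(1,6): no bracket -> illegal
(1,7): no bracket -> illegal
(2,4): no bracket -> illegal
(2,7): flips 1 -> legal
(3,2): no bracket -> illegal
(3,6): flips 1 -> legal
(3,7): no bracket -> illegal
(4,2): flips 2 -> legal
(4,6): no bracket -> illegal
(5,2): flips 1 -> legal
(5,4): flips 1 -> legal
(5,5): flips 1 -> legal
(6,2): no bracket -> illegal
(6,3): flips 2 -> legal
(6,4): no bracket -> illegal
B mobility = 7
-- W to move --
(1,1): flips 2 -> legal
(1,2): no bracket -> illegal
(1,3): no bracket -> illegal
(1,4): no bracket -> illegal
(1,5): flips 1 -> legal
(1,6): flips 2 -> legal
(2,1): no bracket -> illegal
(2,3): flips 1 -> legal
(2,4): flips 2 -> legal
(3,1): no bracket -> illegal
(3,2): flips 2 -> legal
(3,6): no bracket -> illegal
(4,2): no bracket -> illegal
(4,6): flips 1 -> legal
(5,4): no bracket -> illegal
(5,5): flips 1 -> legal
(5,6): no bracket -> illegal
W mobility = 8

Answer: B=7 W=8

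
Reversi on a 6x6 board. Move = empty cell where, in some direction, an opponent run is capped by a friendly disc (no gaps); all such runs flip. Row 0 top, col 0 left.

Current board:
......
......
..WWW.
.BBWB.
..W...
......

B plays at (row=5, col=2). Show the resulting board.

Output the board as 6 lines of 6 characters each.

Answer: ......
......
..WWW.
.BBWB.
..B...
..B...

Derivation:
Place B at (5,2); scan 8 dirs for brackets.
Dir NW: first cell '.' (not opp) -> no flip
Dir N: opp run (4,2) capped by B -> flip
Dir NE: first cell '.' (not opp) -> no flip
Dir W: first cell '.' (not opp) -> no flip
Dir E: first cell '.' (not opp) -> no flip
Dir SW: edge -> no flip
Dir S: edge -> no flip
Dir SE: edge -> no flip
All flips: (4,2)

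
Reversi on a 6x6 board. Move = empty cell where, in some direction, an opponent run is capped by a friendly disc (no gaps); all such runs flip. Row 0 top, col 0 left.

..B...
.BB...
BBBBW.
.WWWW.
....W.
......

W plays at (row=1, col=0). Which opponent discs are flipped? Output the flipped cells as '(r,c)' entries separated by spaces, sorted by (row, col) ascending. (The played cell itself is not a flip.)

Dir NW: edge -> no flip
Dir N: first cell '.' (not opp) -> no flip
Dir NE: first cell '.' (not opp) -> no flip
Dir W: edge -> no flip
Dir E: opp run (1,1) (1,2), next='.' -> no flip
Dir SW: edge -> no flip
Dir S: opp run (2,0), next='.' -> no flip
Dir SE: opp run (2,1) capped by W -> flip

Answer: (2,1)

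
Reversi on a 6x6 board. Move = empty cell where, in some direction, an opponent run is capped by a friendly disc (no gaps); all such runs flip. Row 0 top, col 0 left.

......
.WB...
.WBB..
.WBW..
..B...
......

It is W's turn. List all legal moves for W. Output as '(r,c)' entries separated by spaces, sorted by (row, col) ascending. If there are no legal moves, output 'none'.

Answer: (0,3) (1,3) (2,4) (4,3) (5,1) (5,3)

Derivation:
(0,1): no bracket -> illegal
(0,2): no bracket -> illegal
(0,3): flips 1 -> legal
(1,3): flips 3 -> legal
(1,4): no bracket -> illegal
(2,4): flips 2 -> legal
(3,4): no bracket -> illegal
(4,1): no bracket -> illegal
(4,3): flips 1 -> legal
(5,1): flips 1 -> legal
(5,2): no bracket -> illegal
(5,3): flips 1 -> legal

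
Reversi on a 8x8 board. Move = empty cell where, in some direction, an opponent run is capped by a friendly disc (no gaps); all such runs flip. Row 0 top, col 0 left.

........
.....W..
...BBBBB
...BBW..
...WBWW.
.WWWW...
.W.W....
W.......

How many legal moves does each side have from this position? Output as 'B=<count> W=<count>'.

Answer: B=12 W=8

Derivation:
-- B to move --
(0,4): flips 1 -> legal
(0,5): flips 1 -> legal
(0,6): flips 1 -> legal
(1,4): no bracket -> illegal
(1,6): no bracket -> illegal
(3,2): no bracket -> illegal
(3,6): flips 1 -> legal
(3,7): no bracket -> illegal
(4,0): no bracket -> illegal
(4,1): no bracket -> illegal
(4,2): flips 1 -> legal
(4,7): flips 2 -> legal
(5,0): no bracket -> illegal
(5,5): flips 2 -> legal
(5,6): flips 1 -> legal
(5,7): flips 2 -> legal
(6,0): no bracket -> illegal
(6,2): flips 1 -> legal
(6,4): flips 1 -> legal
(6,5): no bracket -> illegal
(7,1): no bracket -> illegal
(7,2): no bracket -> illegal
(7,3): flips 3 -> legal
(7,4): no bracket -> illegal
B mobility = 12
-- W to move --
(1,2): flips 2 -> legal
(1,3): flips 3 -> legal
(1,4): flips 3 -> legal
(1,6): flips 2 -> legal
(1,7): flips 1 -> legal
(2,2): no bracket -> illegal
(3,2): flips 2 -> legal
(3,6): no bracket -> illegal
(3,7): flips 1 -> legal
(4,2): flips 2 -> legal
(5,5): no bracket -> illegal
W mobility = 8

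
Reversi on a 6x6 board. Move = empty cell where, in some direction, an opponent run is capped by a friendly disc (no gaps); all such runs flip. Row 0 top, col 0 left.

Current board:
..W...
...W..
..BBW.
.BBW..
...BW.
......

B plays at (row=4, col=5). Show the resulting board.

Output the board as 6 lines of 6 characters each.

Answer: ..W...
...W..
..BBW.
.BBW..
...BBB
......

Derivation:
Place B at (4,5); scan 8 dirs for brackets.
Dir NW: first cell '.' (not opp) -> no flip
Dir N: first cell '.' (not opp) -> no flip
Dir NE: edge -> no flip
Dir W: opp run (4,4) capped by B -> flip
Dir E: edge -> no flip
Dir SW: first cell '.' (not opp) -> no flip
Dir S: first cell '.' (not opp) -> no flip
Dir SE: edge -> no flip
All flips: (4,4)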